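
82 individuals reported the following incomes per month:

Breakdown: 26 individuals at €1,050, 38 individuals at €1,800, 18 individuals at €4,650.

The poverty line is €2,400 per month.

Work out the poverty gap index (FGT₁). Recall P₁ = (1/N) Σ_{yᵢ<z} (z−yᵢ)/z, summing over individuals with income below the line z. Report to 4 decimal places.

0.2942

Below z: 26×€1,050, 38×€1,800 (q = 64 of N = 82).
Relative gaps: (2400−1050)/2400 = 0.5625 (×26); (2400−1800)/2400 = 0.2500 (×38).
Σ = 24.125000. Dividing by the full population N = 82 gives P₁ = 0.2942.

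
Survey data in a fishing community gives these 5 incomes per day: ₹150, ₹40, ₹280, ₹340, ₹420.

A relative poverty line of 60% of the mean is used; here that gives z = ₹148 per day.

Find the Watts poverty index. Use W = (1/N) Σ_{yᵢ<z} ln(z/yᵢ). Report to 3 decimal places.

0.262

Below the line: ₹40 (q = 1 of N = 5).
Log gaps: ln(148/40) = 1.3083.
W = 1.308333 / 5 = 0.262.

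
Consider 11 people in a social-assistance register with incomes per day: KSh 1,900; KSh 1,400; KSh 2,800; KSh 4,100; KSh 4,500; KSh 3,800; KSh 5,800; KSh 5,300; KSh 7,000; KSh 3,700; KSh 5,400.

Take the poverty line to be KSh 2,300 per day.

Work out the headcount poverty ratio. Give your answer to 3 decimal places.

2 of the 11 people have income below KSh 2,300.
H = 2/11 = 0.182.

0.182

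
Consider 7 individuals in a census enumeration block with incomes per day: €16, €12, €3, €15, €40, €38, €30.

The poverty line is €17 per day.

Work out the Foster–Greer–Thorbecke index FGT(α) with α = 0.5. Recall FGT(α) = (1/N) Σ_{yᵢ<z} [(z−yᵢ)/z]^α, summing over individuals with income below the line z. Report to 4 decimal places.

Below the line: €3, €12, €15, €16 (q = 4 of N = 7).
Shortfall ratios: (17−3)/17 = 0.8235; (17−12)/17 = 0.2941; (17−15)/17 = 0.1176; (17−16)/17 = 0.0588.
Raised to α = 0.5: 0.90749; 0.54233; 0.34300; 0.24254.
Sum = 2.035344; FGT(0.5) = 2.035344 / 7 = 0.2908.

0.2908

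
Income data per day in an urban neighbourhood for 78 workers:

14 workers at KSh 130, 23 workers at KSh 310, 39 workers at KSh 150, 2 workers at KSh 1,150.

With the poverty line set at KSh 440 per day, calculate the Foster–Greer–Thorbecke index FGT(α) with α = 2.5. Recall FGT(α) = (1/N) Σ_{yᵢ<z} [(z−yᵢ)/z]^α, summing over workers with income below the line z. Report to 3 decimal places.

Below z: 14×KSh 130, 39×KSh 150, 23×KSh 310 (q = 76 of N = 78).
Gap ratios (z−y)/z: (440−130)/440 = 0.7045 (×14); (440−150)/440 = 0.6591 (×39); (440−310)/440 = 0.2955 (×23).
Raised to α = 2.5: 0.41665 (×14); 0.35267 (×39); 0.04745 (×23).
Sum = 20.678406; FGT(2.5) = 20.678406 / 78 = 0.265.

0.265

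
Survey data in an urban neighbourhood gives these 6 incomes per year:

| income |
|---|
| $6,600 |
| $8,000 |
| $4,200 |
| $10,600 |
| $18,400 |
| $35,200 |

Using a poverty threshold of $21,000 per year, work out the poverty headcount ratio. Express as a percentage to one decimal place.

5 of the 6 respondents have income below $21,000.
H = 5/6 = 83.3%.

83.3%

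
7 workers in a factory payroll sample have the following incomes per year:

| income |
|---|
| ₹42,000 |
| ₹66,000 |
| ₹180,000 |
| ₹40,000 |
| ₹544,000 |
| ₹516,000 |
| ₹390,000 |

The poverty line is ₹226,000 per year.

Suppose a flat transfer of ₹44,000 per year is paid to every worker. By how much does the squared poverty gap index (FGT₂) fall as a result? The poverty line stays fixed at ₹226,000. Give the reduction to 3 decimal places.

0.120

Before: below the line — ₹40,000, ₹42,000, ₹66,000, ₹180,000; squared poverty gap index (FGT₂) = 0.26898.
After the ₹44,000 transfer: below the line — ₹84,000, ₹86,000, ₹110,000, ₹224,000; squared poverty gap index (FGT₂) = 0.14886.
Reduction = 0.26898 − 0.14886 = 0.120.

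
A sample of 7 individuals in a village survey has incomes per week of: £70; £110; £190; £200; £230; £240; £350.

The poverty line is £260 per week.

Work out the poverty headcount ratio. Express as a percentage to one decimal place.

85.7%

6 of the 7 individuals have income below £260.
H = 6/7 = 85.7%.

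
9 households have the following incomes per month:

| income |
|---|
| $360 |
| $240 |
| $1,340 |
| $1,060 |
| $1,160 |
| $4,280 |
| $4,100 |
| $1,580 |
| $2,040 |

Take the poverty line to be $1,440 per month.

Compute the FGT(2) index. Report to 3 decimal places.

Below z: $240, $360, $1,060, $1,160, $1,340 (q = 5 of N = 9).
Gap ratios (z−y)/z: (1440−240)/1440 = 0.8333; (1440−360)/1440 = 0.7500; (1440−1060)/1440 = 0.2639; (1440−1160)/1440 = 0.1944; (1440−1340)/1440 = 0.0694.
Squared: 0.6944; 0.5625; 0.0696; 0.0378; 0.0048.
Sum = 1.369213; P₂ = 1.369213 / 9 = 0.152.

0.152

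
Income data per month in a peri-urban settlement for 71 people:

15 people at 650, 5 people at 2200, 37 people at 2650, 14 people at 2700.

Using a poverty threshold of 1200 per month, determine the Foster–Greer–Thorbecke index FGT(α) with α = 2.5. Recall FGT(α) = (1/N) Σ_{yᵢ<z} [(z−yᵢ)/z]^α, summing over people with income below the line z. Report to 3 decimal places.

Poor units: 15×650 (q = 15 of N = 71).
Relative gaps: (1200−650)/1200 = 0.4583 (×15).
Raised to α = 2.5: 0.14222 (×15).
Sum = 2.133265; FGT(2.5) = 2.133265 / 71 = 0.030.

0.030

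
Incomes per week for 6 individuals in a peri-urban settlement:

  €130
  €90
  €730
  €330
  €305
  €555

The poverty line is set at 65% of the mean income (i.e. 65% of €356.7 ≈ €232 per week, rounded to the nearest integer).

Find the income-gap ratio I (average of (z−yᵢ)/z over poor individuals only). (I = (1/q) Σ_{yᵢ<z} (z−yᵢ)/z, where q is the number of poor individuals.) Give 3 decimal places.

0.526

Below the line: €90, €130 (q = 2 of N = 6).
Relative gaps: 0.6121, 0.4397; sum = 1.051724.
I averages over the q = 2 poor units only: 1.051724 / 2 = 0.526.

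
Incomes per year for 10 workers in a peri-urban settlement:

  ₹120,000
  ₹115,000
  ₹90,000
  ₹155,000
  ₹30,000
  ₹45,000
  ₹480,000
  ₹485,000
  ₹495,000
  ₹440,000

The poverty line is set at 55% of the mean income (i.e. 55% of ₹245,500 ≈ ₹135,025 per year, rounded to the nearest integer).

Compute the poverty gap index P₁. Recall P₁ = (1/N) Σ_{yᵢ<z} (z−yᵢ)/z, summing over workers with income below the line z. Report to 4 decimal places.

0.2038

Poor units: ₹30,000, ₹45,000, ₹90,000, ₹115,000, ₹120,000 (q = 5 of N = 10).
Gap ratios (z−y)/z: (135025−30000)/135025 = 0.7778; (135025−45000)/135025 = 0.6667; (135025−90000)/135025 = 0.3335; (135025−115000)/135025 = 0.1483; (135025−120000)/135025 = 0.1113.
Σ = 2.037586. Dividing by the full population N = 10 gives P₁ = 0.2038.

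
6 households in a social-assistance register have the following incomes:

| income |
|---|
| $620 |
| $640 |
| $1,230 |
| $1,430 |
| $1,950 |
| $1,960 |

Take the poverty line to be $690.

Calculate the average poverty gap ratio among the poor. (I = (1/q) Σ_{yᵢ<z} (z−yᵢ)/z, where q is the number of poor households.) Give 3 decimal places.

Poor units: $620, $640 (q = 2 of N = 6).
Relative gaps: 0.1014, 0.0725; sum = 0.173913.
I averages over the q = 2 poor units only: 0.173913 / 2 = 0.087.

0.087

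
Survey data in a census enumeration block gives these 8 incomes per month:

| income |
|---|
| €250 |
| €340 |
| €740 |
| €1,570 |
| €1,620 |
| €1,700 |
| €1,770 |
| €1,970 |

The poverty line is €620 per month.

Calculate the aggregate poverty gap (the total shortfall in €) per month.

€650

Incomes under z: €250, €340 (q = 2 of N = 8).
Individual gaps: 620−250 = 370; 620−340 = 280.
Aggregate gap = €650.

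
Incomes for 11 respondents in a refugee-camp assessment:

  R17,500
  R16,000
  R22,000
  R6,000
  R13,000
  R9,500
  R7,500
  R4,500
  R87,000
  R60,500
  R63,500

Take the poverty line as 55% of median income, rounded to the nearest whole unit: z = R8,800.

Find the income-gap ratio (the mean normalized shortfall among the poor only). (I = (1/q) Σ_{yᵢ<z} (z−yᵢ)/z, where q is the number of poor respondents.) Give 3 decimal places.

0.318

Incomes under z: R4,500, R6,000, R7,500 (q = 3 of N = 11).
Shortfall ratios (z−y)/z: 0.4886, 0.3182, 0.1477; sum = 0.954545.
I averages over the q = 3 poor units only: 0.954545 / 3 = 0.318.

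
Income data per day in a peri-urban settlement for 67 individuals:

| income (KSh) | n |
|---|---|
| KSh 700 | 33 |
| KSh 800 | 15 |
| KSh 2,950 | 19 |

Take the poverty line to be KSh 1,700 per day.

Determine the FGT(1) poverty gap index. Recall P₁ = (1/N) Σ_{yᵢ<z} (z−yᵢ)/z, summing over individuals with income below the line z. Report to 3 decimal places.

0.408

Below z: 33×KSh 700, 15×KSh 800 (q = 48 of N = 67).
Relative gaps: (1700−700)/1700 = 0.5882 (×33); (1700−800)/1700 = 0.5294 (×15).
Σ = 27.352941. Dividing by the full population N = 67 gives P₁ = 0.408.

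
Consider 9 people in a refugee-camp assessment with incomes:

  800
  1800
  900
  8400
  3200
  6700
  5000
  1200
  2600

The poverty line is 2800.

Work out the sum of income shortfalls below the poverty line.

Poor units: 800, 900, 1200, 1800, 2600 (q = 5 of N = 9).
Individual gaps: 2800−800 = 2000; 2800−900 = 1900; 2800−1200 = 1600; 2800−1800 = 1000; 2800−2600 = 200.
Aggregate gap = 6700.

6700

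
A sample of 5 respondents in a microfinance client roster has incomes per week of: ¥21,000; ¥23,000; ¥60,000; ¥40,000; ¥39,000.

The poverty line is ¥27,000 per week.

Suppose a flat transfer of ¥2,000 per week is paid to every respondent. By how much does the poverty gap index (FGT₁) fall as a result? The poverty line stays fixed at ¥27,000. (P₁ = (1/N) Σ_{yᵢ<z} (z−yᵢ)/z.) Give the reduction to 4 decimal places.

Before: below the line — ¥21,000, ¥23,000; poverty gap index (FGT₁) = 0.074074.
After the ¥2,000 transfer: below the line — ¥23,000, ¥25,000; poverty gap index (FGT₁) = 0.044444.
Reduction = 0.074074 − 0.044444 = 0.0296.

0.0296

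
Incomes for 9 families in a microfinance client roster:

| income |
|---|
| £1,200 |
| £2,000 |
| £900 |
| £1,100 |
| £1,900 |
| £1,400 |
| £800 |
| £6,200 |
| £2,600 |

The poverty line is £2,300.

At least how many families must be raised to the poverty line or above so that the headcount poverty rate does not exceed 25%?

5

Currently q = 7 of N = 9 are below the line (H = 0.778).
A headcount ratio of at most 25% allows at most ⌊0.25 × 9⌋ = 2 poor families.
So at least 7 − 2 = 5 must be lifted.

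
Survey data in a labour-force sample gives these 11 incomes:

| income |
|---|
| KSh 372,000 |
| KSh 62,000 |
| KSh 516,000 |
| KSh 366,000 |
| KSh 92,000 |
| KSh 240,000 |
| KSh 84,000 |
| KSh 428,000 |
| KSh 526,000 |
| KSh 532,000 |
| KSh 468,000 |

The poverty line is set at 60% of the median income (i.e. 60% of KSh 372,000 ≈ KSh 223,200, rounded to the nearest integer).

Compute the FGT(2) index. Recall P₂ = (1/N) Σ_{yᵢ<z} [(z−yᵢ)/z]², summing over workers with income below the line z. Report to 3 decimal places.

0.114

Below z: KSh 62,000, KSh 84,000, KSh 92,000 (q = 3 of N = 11).
Gap ratios (z−y)/z: (223200−62000)/223200 = 0.7222; (223200−84000)/223200 = 0.6237; (223200−92000)/223200 = 0.5878.
Squared: 0.5216; 0.3889; 0.3455.
Sum = 1.256076; P₂ = 1.256076 / 11 = 0.114.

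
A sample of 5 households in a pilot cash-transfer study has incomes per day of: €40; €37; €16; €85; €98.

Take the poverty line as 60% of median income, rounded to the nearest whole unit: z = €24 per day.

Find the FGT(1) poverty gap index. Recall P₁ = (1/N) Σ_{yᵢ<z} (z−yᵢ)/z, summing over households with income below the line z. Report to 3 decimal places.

0.067

Below the line: €16 (q = 1 of N = 5).
Gap ratios (z−y)/z: (24−16)/24 = 0.3333.
Σ = 0.333333. Dividing by the full population N = 5 gives P₁ = 0.067.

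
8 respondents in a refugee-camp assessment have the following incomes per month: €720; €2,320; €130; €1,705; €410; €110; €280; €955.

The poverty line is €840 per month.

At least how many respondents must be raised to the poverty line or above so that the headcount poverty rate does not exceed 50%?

1

Currently q = 5 of N = 8 are below the line (H = 0.625).
A headcount ratio of at most 50% allows at most ⌊0.50 × 8⌋ = 4 poor respondents.
So at least 5 − 4 = 1 must be lifted.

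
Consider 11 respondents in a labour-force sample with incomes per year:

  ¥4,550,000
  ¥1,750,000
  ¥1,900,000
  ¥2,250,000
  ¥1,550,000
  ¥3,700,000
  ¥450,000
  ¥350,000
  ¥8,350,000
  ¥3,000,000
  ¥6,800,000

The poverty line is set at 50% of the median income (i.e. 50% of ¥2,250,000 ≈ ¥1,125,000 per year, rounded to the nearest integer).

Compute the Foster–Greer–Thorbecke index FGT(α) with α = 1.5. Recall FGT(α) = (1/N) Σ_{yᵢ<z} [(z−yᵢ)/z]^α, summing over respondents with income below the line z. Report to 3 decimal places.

Below the line: ¥350,000, ¥450,000 (q = 2 of N = 11).
Gap ratios (z−y)/z: (1125000−350000)/1125000 = 0.6889; (1125000−450000)/1125000 = 0.6000.
Raised to α = 1.5: 0.57177; 0.46476.
Sum = 1.036531; FGT(1.5) = 1.036531 / 11 = 0.094.

0.094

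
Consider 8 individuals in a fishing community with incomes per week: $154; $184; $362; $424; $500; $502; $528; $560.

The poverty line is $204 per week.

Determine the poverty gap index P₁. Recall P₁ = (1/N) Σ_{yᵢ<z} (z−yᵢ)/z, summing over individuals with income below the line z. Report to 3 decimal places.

0.043

Below z: $154, $184 (q = 2 of N = 8).
Shortfall ratios: (204−154)/204 = 0.2451; (204−184)/204 = 0.0980.
Sum of shortfalls = 0.343137; P₁ averages over all N: 0.343137 / 8 = 0.043.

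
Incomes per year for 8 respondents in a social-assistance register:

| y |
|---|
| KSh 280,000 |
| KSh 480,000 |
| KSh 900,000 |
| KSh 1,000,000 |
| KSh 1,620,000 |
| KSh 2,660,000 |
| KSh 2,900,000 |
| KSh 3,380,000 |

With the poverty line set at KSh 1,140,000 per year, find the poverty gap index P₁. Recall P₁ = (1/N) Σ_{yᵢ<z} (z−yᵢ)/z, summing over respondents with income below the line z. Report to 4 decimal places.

0.2083

Below the line: KSh 280,000, KSh 480,000, KSh 900,000, KSh 1,000,000 (q = 4 of N = 8).
Relative gaps: (1140000−280000)/1140000 = 0.7544; (1140000−480000)/1140000 = 0.5789; (1140000−900000)/1140000 = 0.2105; (1140000−1000000)/1140000 = 0.1228.
Sum of shortfalls = 1.666667; P₁ averages over all N: 1.666667 / 8 = 0.2083.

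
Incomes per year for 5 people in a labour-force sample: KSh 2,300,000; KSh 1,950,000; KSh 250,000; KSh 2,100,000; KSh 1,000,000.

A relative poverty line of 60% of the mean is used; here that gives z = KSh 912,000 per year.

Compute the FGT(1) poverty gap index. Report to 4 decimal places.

Incomes under z: KSh 250,000 (q = 1 of N = 5).
Gap ratios (z−y)/z: (912000−250000)/912000 = 0.7259.
Σ = 0.725877. Dividing by the full population N = 5 gives P₁ = 0.1452.

0.1452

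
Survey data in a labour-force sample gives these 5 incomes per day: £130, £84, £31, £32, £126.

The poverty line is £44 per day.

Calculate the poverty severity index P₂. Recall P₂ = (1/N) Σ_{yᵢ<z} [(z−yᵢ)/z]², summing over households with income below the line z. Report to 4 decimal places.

0.0323

Poor units: £31, £32 (q = 2 of N = 5).
Relative gaps: (44−31)/44 = 0.2955; (44−32)/44 = 0.2727.
Squared: 0.0873; 0.0744.
Sum = 0.161674; P₂ = 0.161674 / 5 = 0.0323.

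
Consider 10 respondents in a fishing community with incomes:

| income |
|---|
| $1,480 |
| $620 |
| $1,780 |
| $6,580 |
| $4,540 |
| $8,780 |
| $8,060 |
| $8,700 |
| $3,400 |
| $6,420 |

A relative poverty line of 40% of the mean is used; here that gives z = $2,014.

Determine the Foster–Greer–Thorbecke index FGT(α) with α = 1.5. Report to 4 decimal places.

0.0752

Below z: $620, $1,480, $1,780 (q = 3 of N = 10).
Shortfall ratios: (2014−620)/2014 = 0.6922; (2014−1480)/2014 = 0.2651; (2014−1780)/2014 = 0.1162.
Raised to α = 1.5: 0.57584; 0.13653; 0.03960.
Sum = 0.751976; FGT(1.5) = 0.751976 / 10 = 0.0752.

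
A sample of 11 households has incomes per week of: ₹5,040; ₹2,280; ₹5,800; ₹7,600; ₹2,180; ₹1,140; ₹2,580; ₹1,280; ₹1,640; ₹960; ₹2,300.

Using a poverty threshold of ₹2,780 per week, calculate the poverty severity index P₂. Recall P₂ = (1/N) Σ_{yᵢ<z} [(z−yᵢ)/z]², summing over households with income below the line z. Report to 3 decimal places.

Poor units: ₹960, ₹1,140, ₹1,280, ₹1,640, ₹2,180, ₹2,280, ₹2,300, ₹2,580 (q = 8 of N = 11).
Gap ratios (z−y)/z: (2780−960)/2780 = 0.6547; (2780−1140)/2780 = 0.5899; (2780−1280)/2780 = 0.5396; (2780−1640)/2780 = 0.4101; (2780−2180)/2780 = 0.2158; (2780−2280)/2780 = 0.1799; (2780−2300)/2780 = 0.1727; (2780−2580)/2780 = 0.0719.
Squared: 0.4286; 0.3480; 0.2911; 0.1682; 0.0466; 0.0323; 0.0298; 0.0052.
Sum = 1.349827; P₂ = 1.349827 / 11 = 0.123.

0.123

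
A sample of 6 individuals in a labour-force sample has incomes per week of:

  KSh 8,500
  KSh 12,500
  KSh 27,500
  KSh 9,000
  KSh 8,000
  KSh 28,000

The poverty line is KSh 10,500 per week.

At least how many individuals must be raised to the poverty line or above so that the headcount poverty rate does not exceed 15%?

3

Currently q = 3 of N = 6 are below the line (H = 0.500).
A headcount ratio of at most 15% allows at most ⌊0.15 × 6⌋ = 0 poor individuals.
So at least 3 − 0 = 3 must be lifted.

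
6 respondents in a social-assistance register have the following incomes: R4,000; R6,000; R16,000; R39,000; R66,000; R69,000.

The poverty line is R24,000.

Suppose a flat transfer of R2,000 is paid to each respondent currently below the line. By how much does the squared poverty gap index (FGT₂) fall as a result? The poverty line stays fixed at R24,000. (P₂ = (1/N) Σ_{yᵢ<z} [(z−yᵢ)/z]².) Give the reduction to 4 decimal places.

Before: below the line — R4,000, R6,000, R16,000; squared poverty gap index (FGT₂) = 0.228009.
After the R2,000 transfer: below the line — R6,000, R8,000, R18,000; squared poverty gap index (FGT₂) = 0.178241.
Reduction = 0.228009 − 0.178241 = 0.0498.

0.0498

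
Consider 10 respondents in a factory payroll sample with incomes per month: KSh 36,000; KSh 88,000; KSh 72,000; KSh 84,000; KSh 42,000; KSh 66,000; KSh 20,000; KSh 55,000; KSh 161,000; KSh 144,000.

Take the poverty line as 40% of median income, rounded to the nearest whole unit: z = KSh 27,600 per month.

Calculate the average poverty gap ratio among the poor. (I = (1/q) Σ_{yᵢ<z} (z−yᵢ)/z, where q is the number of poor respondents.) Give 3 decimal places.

0.275

Incomes under z: KSh 20,000 (q = 1 of N = 10).
Shortfall ratios (z−y)/z: 0.2754; sum = 0.275362.
The income-gap ratio divides by q (the poor only): 0.275362 / 1 = 0.275.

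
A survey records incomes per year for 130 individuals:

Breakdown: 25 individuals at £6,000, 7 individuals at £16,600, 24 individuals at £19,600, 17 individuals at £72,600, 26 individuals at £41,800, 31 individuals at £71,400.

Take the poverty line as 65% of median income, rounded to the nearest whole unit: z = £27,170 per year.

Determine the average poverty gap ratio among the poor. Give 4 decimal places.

Poor units: 25×£6,000, 7×£16,600, 24×£19,600 (q = 56 of N = 130).
Relative gaps: 0.7792 (×25), 0.3890 (×7), 0.2786 (×24); sum = 28.889216.
I averages over the q = 56 poor units only: 28.889216 / 56 = 0.5159.

0.5159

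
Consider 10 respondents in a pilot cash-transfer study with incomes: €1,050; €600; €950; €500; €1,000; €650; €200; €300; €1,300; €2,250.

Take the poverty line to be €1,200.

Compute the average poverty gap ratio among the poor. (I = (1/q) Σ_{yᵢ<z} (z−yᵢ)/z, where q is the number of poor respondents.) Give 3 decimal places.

0.453

Poor units: €200, €300, €500, €600, €650, €950, €1,000, €1,050 (q = 8 of N = 10).
Shortfall ratios (z−y)/z: 0.8333, 0.7500, 0.5833, 0.5000, 0.4583, 0.2083, 0.1667, 0.1250; sum = 3.625000.
I averages over the q = 8 poor units only: 3.625000 / 8 = 0.453.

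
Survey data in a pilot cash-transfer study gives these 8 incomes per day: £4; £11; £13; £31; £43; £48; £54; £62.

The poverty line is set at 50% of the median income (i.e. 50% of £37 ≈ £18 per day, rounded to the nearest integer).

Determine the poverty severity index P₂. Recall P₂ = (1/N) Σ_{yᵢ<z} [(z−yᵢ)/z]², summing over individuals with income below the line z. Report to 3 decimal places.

Poor units: £4, £11, £13 (q = 3 of N = 8).
Gap ratios (z−y)/z: (18−4)/18 = 0.7778; (18−11)/18 = 0.3889; (18−13)/18 = 0.2778.
Squared: 0.6049; 0.1512; 0.0772.
Sum = 0.833333; P₂ = 0.833333 / 8 = 0.104.

0.104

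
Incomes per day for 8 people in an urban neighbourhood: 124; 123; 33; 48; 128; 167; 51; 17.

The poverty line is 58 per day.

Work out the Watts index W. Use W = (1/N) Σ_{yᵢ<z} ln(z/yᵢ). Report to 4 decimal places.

Incomes under z: 17, 33, 48, 51 (q = 4 of N = 8).
Log gaps: ln(58/17) = 1.2272; ln(58/33) = 0.5639; ln(58/48) = 0.1892; ln(58/51) = 0.1286.
W = 2.109024 / 8 = 0.2636.

0.2636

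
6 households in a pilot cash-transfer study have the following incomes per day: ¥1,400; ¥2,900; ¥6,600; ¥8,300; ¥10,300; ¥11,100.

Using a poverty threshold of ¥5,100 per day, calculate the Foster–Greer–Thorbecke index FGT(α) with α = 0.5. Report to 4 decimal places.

0.2514

Poor units: ¥1,400, ¥2,900 (q = 2 of N = 6).
Gap ratios (z−y)/z: (5100−1400)/5100 = 0.7255; (5100−2900)/5100 = 0.4314.
Raised to α = 0.5: 0.85176; 0.65679.
Sum = 1.508547; FGT(0.5) = 1.508547 / 6 = 0.2514.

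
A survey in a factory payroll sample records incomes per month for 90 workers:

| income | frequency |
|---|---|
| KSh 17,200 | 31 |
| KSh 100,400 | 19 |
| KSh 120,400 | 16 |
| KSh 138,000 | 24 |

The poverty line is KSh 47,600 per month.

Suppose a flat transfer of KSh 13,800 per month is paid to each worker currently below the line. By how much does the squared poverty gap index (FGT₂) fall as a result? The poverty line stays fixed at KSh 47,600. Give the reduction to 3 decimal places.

0.099

Before: below the line — 31×KSh 17,200; squared poverty gap index (FGT₂) = 0.14049.
After the KSh 13,800 transfer: below the line — 31×KSh 31,000; squared poverty gap index (FGT₂) = 0.04189.
Reduction = 0.14049 − 0.04189 = 0.099.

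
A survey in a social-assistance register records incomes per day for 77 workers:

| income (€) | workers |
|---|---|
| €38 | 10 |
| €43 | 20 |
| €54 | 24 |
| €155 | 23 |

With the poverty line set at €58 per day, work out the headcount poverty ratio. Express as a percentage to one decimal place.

70.1%

54 of the 77 workers have income below €58.
H = 54/77 = 70.1%.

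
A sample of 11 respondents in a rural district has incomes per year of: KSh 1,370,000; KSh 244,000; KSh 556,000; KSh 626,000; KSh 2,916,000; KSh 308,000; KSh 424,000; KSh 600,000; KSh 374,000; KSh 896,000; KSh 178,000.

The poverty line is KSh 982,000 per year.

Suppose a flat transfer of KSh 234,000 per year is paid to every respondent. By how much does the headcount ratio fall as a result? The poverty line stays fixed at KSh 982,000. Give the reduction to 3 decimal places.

0.091

Before: below the line — KSh 178,000, KSh 244,000, KSh 308,000, KSh 374,000, KSh 424,000, KSh 556,000, KSh 600,000, KSh 626,000, KSh 896,000; headcount ratio = 0.81818.
After the KSh 234,000 transfer: below the line — KSh 412,000, KSh 478,000, KSh 542,000, KSh 608,000, KSh 658,000, KSh 790,000, KSh 834,000, KSh 860,000; headcount ratio = 0.72727.
Reduction = 0.81818 − 0.72727 = 0.091.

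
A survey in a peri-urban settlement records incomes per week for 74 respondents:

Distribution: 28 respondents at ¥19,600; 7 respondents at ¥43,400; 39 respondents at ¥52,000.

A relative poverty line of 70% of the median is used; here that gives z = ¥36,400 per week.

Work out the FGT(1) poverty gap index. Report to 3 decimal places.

Below the line: 28×¥19,600 (q = 28 of N = 74).
Relative gaps: (36400−19600)/36400 = 0.4615 (×28).
Σ = 12.923077. Dividing by the full population N = 74 gives P₁ = 0.175.

0.175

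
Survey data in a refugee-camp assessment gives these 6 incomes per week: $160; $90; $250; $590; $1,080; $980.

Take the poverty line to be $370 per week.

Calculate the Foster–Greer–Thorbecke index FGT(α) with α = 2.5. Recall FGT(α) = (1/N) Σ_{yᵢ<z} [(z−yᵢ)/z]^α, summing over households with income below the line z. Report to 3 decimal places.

0.133

Incomes under z: $90, $160, $250 (q = 3 of N = 6).
Shortfall ratios: (370−90)/370 = 0.7568; (370−160)/370 = 0.5676; (370−250)/370 = 0.3243.
Raised to α = 2.5: 0.49819; 0.24269; 0.05990.
Sum = 0.800774; FGT(2.5) = 0.800774 / 6 = 0.133.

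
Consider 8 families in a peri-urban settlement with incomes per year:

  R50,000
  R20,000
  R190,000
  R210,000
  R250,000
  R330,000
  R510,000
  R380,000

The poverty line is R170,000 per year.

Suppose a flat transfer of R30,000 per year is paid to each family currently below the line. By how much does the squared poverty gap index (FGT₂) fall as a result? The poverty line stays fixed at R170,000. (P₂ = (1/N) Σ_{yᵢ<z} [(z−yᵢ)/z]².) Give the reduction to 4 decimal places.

Before: below the line — R20,000, R50,000; squared poverty gap index (FGT₂) = 0.159602.
After the R30,000 transfer: below the line — R50,000, R80,000; squared poverty gap index (FGT₂) = 0.097318.
Reduction = 0.159602 − 0.097318 = 0.0623.

0.0623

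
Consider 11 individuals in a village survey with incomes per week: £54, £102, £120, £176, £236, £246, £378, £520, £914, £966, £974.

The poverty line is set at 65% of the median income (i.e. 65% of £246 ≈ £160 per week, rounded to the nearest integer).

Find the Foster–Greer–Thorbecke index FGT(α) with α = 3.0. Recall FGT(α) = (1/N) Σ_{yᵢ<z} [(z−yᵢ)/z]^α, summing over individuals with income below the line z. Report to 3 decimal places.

0.032

Below the line: £54, £102, £120 (q = 3 of N = 11).
Shortfall ratios: (160−54)/160 = 0.6625; (160−102)/160 = 0.3625; (160−120)/160 = 0.2500.
Raised to α = 3.0: 0.29078; 0.04763; 0.01562.
Sum = 0.354035; FGT(3.0) = 0.354035 / 11 = 0.032.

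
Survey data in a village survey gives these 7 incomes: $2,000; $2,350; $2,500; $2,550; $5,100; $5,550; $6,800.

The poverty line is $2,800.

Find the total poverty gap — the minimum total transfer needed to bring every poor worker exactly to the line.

$1,800

Poor units: $2,000, $2,350, $2,500, $2,550 (q = 4 of N = 7).
Individual gaps: 2800−2000 = 800; 2800−2350 = 450; 2800−2500 = 300; 2800−2550 = 250.
Aggregate gap = $1,800.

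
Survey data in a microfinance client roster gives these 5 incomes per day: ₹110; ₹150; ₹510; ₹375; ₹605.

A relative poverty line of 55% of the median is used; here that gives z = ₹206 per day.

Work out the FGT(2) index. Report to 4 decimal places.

0.0582

Poor units: ₹110, ₹150 (q = 2 of N = 5).
Normalized shortfalls: (206−110)/206 = 0.4660; (206−150)/206 = 0.2718.
Squared: 0.2172; 0.0739.
Sum = 0.291074; P₂ = 0.291074 / 5 = 0.0582.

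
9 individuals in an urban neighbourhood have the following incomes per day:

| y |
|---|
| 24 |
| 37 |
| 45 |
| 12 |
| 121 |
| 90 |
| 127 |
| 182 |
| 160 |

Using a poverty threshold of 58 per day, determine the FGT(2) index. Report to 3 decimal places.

0.128

Below the line: 12, 24, 37, 45 (q = 4 of N = 9).
Shortfall ratios: (58−12)/58 = 0.7931; (58−24)/58 = 0.5862; (58−37)/58 = 0.3621; (58−45)/58 = 0.2241.
Squared: 0.6290; 0.3436; 0.1311; 0.0502.
Sum = 1.153983; P₂ = 1.153983 / 9 = 0.128.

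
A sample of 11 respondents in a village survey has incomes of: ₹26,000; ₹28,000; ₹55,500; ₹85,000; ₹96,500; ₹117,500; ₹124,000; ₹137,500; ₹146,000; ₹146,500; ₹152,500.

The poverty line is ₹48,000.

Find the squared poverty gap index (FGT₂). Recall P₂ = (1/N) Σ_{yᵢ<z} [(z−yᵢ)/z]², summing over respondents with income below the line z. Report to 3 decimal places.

0.035

Incomes under z: ₹26,000, ₹28,000 (q = 2 of N = 11).
Shortfall ratios: (48000−26000)/48000 = 0.4583; (48000−28000)/48000 = 0.4167.
Squared: 0.2101; 0.1736.
Sum = 0.383681; P₂ = 0.383681 / 11 = 0.035.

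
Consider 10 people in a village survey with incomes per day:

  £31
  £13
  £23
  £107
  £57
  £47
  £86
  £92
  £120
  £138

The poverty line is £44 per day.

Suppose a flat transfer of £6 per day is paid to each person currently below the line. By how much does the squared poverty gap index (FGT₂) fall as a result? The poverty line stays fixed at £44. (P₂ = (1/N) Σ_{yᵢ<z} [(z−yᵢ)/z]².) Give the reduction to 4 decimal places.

0.0347

Before: below the line — £13, £23, £31; squared poverty gap index (FGT₂) = 0.081147.
After the £6 transfer: below the line — £19, £29, £37; squared poverty gap index (FGT₂) = 0.046436.
Reduction = 0.081147 − 0.046436 = 0.0347.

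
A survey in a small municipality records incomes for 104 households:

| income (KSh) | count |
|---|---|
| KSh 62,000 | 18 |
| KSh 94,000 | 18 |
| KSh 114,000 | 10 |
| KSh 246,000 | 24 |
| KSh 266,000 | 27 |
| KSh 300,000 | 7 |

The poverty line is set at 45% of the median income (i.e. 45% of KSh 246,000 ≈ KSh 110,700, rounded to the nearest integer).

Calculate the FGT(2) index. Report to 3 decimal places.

0.037

Incomes under z: 18×KSh 62,000, 18×KSh 94,000 (q = 36 of N = 104).
Shortfall ratios: (110700−62000)/110700 = 0.4399 (×18); (110700−94000)/110700 = 0.1509 (×18).
Squared: 0.1935 (×18); 0.0228 (×18).
Sum = 3.893303; P₂ = 3.893303 / 104 = 0.037.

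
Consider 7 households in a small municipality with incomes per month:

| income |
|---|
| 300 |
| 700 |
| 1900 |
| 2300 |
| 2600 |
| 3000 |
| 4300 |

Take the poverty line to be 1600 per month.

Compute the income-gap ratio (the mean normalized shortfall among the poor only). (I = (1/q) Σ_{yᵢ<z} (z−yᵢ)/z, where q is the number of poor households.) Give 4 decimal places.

0.6875

Incomes under z: 300, 700 (q = 2 of N = 7).
Relative gaps: 0.8125, 0.5625; sum = 1.375000.
The income-gap ratio divides by q (the poor only): 1.375000 / 2 = 0.6875.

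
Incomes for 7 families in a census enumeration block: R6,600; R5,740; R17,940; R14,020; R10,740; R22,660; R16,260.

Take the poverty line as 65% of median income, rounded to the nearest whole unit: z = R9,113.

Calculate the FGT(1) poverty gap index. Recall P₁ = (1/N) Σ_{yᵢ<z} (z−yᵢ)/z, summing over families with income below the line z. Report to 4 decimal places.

Poor units: R5,740, R6,600 (q = 2 of N = 7).
Gap ratios (z−y)/z: (9113−5740)/9113 = 0.3701; (9113−6600)/9113 = 0.2758.
Sum of shortfalls = 0.645890; P₁ averages over all N: 0.645890 / 7 = 0.0923.

0.0923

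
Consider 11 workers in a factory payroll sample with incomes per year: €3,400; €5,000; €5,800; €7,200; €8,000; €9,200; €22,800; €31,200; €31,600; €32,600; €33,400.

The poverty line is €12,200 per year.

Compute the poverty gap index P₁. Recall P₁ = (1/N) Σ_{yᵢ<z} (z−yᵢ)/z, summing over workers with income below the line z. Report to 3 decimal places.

0.258

Below the line: €3,400, €5,000, €5,800, €7,200, €8,000, €9,200 (q = 6 of N = 11).
Relative gaps: (12200−3400)/12200 = 0.7213; (12200−5000)/12200 = 0.5902; (12200−5800)/12200 = 0.5246; (12200−7200)/12200 = 0.4098; (12200−8000)/12200 = 0.3443; (12200−9200)/12200 = 0.2459.
Σ = 2.836066. Dividing by the full population N = 11 gives P₁ = 0.258.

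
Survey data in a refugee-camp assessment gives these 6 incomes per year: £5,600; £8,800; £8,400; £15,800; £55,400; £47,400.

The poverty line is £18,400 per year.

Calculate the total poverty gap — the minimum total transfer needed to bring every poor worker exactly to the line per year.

£35,000

Below z: £5,600, £8,400, £8,800, £15,800 (q = 4 of N = 6).
Individual gaps: 18400−5600 = 12800; 18400−8400 = 10000; 18400−8800 = 9600; 18400−15800 = 2600.
Aggregate gap = £35,000.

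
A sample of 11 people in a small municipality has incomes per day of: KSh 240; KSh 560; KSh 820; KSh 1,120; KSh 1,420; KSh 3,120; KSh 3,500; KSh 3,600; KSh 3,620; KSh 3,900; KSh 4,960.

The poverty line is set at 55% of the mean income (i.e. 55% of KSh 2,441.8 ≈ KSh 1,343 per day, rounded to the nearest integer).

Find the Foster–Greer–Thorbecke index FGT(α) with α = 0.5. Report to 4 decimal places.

0.2456

Below z: KSh 240, KSh 560, KSh 820, KSh 1,120 (q = 4 of N = 11).
Normalized shortfalls: (1343−240)/1343 = 0.8213; (1343−560)/1343 = 0.5830; (1343−820)/1343 = 0.3894; (1343−1120)/1343 = 0.1660.
Raised to α = 0.5: 0.90625; 0.76356; 0.62404; 0.40749.
Sum = 2.701341; FGT(0.5) = 2.701341 / 11 = 0.2456.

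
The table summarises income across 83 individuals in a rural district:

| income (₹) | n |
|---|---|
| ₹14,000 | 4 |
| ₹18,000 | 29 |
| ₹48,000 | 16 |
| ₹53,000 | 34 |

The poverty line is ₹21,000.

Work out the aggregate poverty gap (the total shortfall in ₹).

Below the line: 4×₹14,000, 29×₹18,000 (q = 33 of N = 83).
Individual gaps: 4×(21000−14000) = 28000; 29×(21000−18000) = 87000.
Aggregate gap = ₹115,000.

₹115,000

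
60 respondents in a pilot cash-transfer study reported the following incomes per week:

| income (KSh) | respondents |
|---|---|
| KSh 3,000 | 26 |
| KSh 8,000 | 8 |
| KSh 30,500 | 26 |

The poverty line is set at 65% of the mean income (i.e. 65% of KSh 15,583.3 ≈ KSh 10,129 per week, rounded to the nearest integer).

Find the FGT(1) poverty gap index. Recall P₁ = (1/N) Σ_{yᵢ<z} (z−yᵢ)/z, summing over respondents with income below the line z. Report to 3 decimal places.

0.333

Poor units: 26×KSh 3,000, 8×KSh 8,000 (q = 34 of N = 60).
Shortfall ratios: (10129−3000)/10129 = 0.7038 (×26); (10129−8000)/10129 = 0.2102 (×8).
Sum of shortfalls = 19.980847; P₁ averages over all N: 19.980847 / 60 = 0.333.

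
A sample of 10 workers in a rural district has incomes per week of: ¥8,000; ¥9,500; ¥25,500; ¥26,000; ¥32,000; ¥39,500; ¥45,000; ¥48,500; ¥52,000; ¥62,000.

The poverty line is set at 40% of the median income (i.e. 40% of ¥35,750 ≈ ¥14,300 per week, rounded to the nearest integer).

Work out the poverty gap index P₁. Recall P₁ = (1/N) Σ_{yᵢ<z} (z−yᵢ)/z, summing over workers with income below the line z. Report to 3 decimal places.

0.078

Poor units: ¥8,000, ¥9,500 (q = 2 of N = 10).
Shortfall ratios: (14300−8000)/14300 = 0.4406; (14300−9500)/14300 = 0.3357.
Sum of shortfalls = 0.776224; P₁ averages over all N: 0.776224 / 10 = 0.078.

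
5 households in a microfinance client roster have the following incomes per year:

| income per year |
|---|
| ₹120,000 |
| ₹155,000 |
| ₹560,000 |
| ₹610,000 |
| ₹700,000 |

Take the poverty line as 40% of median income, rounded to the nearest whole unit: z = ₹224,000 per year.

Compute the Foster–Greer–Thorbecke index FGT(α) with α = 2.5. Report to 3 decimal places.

Below the line: ₹120,000, ₹155,000 (q = 2 of N = 5).
Gap ratios (z−y)/z: (224000−120000)/224000 = 0.4643; (224000−155000)/224000 = 0.3080.
Raised to α = 2.5: 0.14688; 0.05266.
Sum = 0.199543; FGT(2.5) = 0.199543 / 5 = 0.040.

0.040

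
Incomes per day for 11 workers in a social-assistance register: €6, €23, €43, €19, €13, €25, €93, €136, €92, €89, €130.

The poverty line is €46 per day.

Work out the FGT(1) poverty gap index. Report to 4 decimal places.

0.2905

Below the line: €6, €13, €19, €23, €25, €43 (q = 6 of N = 11).
Gap ratios (z−y)/z: (46−6)/46 = 0.8696; (46−13)/46 = 0.7174; (46−19)/46 = 0.5870; (46−23)/46 = 0.5000; (46−25)/46 = 0.4565; (46−43)/46 = 0.0652.
Σ = 3.195652. Dividing by the full population N = 11 gives P₁ = 0.2905.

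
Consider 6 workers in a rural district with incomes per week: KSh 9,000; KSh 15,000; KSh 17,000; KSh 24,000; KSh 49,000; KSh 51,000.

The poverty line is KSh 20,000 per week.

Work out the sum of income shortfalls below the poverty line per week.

KSh 19,000

Below the line: KSh 9,000, KSh 15,000, KSh 17,000 (q = 3 of N = 6).
Individual gaps: 20000−9000 = 11000; 20000−15000 = 5000; 20000−17000 = 3000.
Aggregate gap = KSh 19,000.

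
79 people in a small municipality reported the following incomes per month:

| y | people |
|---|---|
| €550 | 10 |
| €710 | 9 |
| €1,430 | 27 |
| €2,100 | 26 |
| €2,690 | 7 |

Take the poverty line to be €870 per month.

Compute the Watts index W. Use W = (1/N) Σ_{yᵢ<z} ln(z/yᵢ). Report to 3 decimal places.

Below z: 10×€550, 9×€710 (q = 19 of N = 79).
Log gaps: ln(870/550) = 0.4586 (×10); ln(870/710) = 0.2032 (×9).
W = 6.414804 / 79 = 0.081.

0.081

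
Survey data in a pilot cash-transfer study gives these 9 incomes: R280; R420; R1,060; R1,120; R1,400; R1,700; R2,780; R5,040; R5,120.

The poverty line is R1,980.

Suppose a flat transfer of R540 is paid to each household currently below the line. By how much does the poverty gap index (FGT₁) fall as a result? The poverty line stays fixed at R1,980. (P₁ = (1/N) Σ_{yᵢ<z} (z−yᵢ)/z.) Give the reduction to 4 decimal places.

0.1672

Before: below the line — R280, R420, R1,060, R1,120, R1,400, R1,700; poverty gap index (FGT₁) = 0.331089.
After the R540 transfer: below the line — R820, R960, R1,600, R1,660, R1,940; poverty gap index (FGT₁) = 0.163861.
Reduction = 0.331089 − 0.163861 = 0.1672.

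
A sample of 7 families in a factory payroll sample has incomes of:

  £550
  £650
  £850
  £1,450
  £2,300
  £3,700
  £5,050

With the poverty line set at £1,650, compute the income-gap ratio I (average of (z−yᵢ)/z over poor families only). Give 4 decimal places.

0.4697

Incomes under z: £550, £650, £850, £1,450 (q = 4 of N = 7).
Relative gaps: 0.6667, 0.6061, 0.4848, 0.1212; sum = 1.878788.
I averages over the q = 4 poor units only: 1.878788 / 4 = 0.4697.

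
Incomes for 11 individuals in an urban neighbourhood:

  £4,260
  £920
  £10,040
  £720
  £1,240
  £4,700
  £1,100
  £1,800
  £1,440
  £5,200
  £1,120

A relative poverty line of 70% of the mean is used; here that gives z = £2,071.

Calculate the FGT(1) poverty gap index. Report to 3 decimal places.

Below the line: £720, £920, £1,100, £1,120, £1,240, £1,440, £1,800 (q = 7 of N = 11).
Relative gaps: (2071−720)/2071 = 0.6523; (2071−920)/2071 = 0.5558; (2071−1100)/2071 = 0.4689; (2071−1120)/2071 = 0.4592; (2071−1240)/2071 = 0.4013; (2071−1440)/2071 = 0.3047; (2071−1800)/2071 = 0.1309.
Σ = 2.972960. Dividing by the full population N = 11 gives P₁ = 0.270.

0.270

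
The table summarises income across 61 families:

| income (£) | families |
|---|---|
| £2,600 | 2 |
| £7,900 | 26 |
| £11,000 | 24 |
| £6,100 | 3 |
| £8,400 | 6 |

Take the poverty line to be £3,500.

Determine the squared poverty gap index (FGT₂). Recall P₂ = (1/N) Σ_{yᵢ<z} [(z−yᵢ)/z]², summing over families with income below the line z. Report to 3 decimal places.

0.002

Poor units: 2×£2,600 (q = 2 of N = 61).
Shortfall ratios: (3500−2600)/3500 = 0.2571 (×2).
Squared: 0.0661 (×2).
Sum = 0.132245; P₂ = 0.132245 / 61 = 0.002.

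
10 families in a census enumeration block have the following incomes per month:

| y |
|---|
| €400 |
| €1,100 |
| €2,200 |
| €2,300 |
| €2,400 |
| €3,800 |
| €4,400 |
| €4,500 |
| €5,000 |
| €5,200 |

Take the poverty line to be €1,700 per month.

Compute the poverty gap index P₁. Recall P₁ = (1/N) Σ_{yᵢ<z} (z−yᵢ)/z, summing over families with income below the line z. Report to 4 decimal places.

Below z: €400, €1,100 (q = 2 of N = 10).
Normalized shortfalls: (1700−400)/1700 = 0.7647; (1700−1100)/1700 = 0.3529.
Sum of shortfalls = 1.117647; P₁ averages over all N: 1.117647 / 10 = 0.1118.

0.1118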